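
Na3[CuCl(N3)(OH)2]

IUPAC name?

sodium azidochlorodihydroxocuprate(I)

The 3 sodium counter-ions carry a total charge of +3, so each complex ion is 3−.
Ligand charges: 2×hydroxo (-1 each), 1×chloro (-1 each), 1×azido (-1 each); total -4. So Cu + (-4) = 3−, giving Cu = +1.
Ligands are named alphabetically: azido before chloro before hydroxo.
The complex ion is anionic, so copper takes the -ate form cuprate(I).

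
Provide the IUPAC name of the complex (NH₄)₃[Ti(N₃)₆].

ammonium hexaazidotitanate(III)

The 3 ammonium counter-ions carry a total charge of +3, so each complex ion is 3−.
Ligand charges: 6×azido (-1 each); total -6. So Ti + (-6) = 3−, giving Ti = +3.
The complex ion is anionic, so titanium takes the -ate form titanate(III).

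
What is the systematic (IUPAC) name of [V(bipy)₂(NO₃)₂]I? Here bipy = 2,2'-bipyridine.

bis(2,2'-bipyridine)dinitratovanadium(III) iodide

The 1 iodide counter-ion carries a total charge of -1, so each complex ion is 1+.
Ligand charges: 2×nitrato (-1 each), 2×2,2'-bipyridine (neutral); total -2. So V + (-2) = 1+, giving V = +3.
Ligands are named alphabetically: bipyridine before nitrato.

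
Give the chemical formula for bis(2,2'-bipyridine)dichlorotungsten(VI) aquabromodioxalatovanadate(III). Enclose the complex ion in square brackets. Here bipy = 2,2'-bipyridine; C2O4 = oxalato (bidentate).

Cation [W…]: ligand charges -2, W(VI) ⇒ ion charge 4+.
Anion [V…]: ligand charges -5, V(III) ⇒ ion charge 2−.

[W(bipy)2Cl2][VBr(C2O4)2(H2O)]2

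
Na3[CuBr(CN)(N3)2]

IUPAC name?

The 3 sodium counter-ions carry a total charge of +3, so each complex ion is 3−.
Ligand charges: 1×cyano (-1 each), 1×bromo (-1 each), 2×azido (-1 each); total -4. So Cu + (-4) = 3−, giving Cu = +1.
Ligands are named alphabetically: azido before bromo before cyano.
The complex ion is anionic, so copper takes the -ate form cuprate(I).

sodium diazidobromocyanocuprate(I)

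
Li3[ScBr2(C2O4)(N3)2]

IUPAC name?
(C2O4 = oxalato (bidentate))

lithium diazidodibromooxalatoscandate(III)

The 3 lithium counter-ions carry a total charge of +3, so each complex ion is 3−.
Ligand charges: 2×azido (-1 each), 2×bromo (-1 each), 1×oxalato (-2 each); total -6. So Sc + (-6) = 3−, giving Sc = +3.
The complex ion is anionic, so scandium takes the -ate form scandate(III).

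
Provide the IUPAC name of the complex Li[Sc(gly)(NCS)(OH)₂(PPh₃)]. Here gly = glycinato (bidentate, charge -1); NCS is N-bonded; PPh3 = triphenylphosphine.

lithium (glycinato)dihydroxoisothiocyanato(triphenylphosphine)scandate(III)

The 1 lithium counter-ion carries a total charge of +1, so each complex ion is 1−.
Ligand charges: 1×glycinato (-1 each), 1×isothiocyanato (-1 each), 2×hydroxo (-1 each), 1×triphenylphosphine (neutral); total -4. So Sc + (-4) = 1−, giving Sc = +3.
The complex ion is anionic, so scandium takes the -ate form scandate(III).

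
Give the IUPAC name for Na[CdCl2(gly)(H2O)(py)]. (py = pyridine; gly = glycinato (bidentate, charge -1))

The 1 sodium counter-ion carries a total charge of +1, so each complex ion is 1−.
Ligand charges: 2×chloro (-1 each), 1×pyridine (neutral), 1×aqua (neutral), 1×glycinato (-1 each); total -3. So Cd + (-3) = 1−, giving Cd = +2.
The complex ion is anionic, so cadmium takes the -ate form cadmate(II).

sodium aquadichloro(glycinato)(pyridine)cadmate(II)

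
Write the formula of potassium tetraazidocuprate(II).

Ligands: 4 azido (N3, -1). Ligand charge sum = -4.
With Cu in oxidation state +2, the complex ion is [Cu...]^2−.
Charge balance with potassium (+1) requires 1 complex ion per 2 potassium.

K2[Cu(N3)4]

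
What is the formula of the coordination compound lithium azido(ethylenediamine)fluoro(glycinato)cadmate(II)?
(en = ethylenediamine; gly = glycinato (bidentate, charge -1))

Li[Cd(en)F(gly)(N3)]

Ligands: 1 ethylenediamine (en, neutral), 1 azido (N3, -1), 1 glycinato (gly, -1), 1 fluoro (F, -1). Ligand charge sum = -3.
Charge balance with lithium (+1) requires 1 complex ion per 1 lithium.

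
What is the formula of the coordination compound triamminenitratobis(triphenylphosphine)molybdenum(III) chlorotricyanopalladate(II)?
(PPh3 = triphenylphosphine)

[Mo(NH3)3(NO3)(PPh3)2][PdCl(CN)3]

Cation [Mo…]: ligand charges -1, Mo(III) ⇒ ion charge 2+.
Anion [Pd…]: ligand charges -4, Pd(II) ⇒ ion charge 2−.
One 2+ cation balances one 2− anion.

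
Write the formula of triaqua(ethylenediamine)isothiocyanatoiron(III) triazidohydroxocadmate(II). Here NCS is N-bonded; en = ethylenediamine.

Cation [Fe…]: ligand charges -1, Fe(III) ⇒ ion charge 2+.
Anion [Cd…]: ligand charges -4, Cd(II) ⇒ ion charge 2−.
One 2+ cation balances one 2− anion.

[Fe(en)(H2O)3(NCS)][Cd(N3)3(OH)]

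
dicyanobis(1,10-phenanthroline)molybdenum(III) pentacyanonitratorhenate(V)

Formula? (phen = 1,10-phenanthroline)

Cation [Mo…]: ligand charges -2, Mo(III) ⇒ ion charge 1+.
Anion [Re…]: ligand charges -6, Re(V) ⇒ ion charge 1−.
One 1+ cation balances one 1− anion.

[Mo(CN)2(phen)2][Re(CN)5(NO3)]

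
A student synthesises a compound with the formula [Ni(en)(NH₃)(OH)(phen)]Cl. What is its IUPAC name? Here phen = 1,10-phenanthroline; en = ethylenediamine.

ammine(ethylenediamine)hydroxo(1,10-phenanthroline)nickel(II) chloride

The 1 chloride counter-ion carries a total charge of -1, so each complex ion is 1+.
Ligand charges: 1×1,10-phenanthroline (neutral), 1×ammine (neutral), 1×ethylenediamine (neutral), 1×hydroxo (-1 each); total -1. So Ni + (-1) = 1+, giving Ni = +2.
Ligands are named alphabetically: ammine before ethylenediamine before hydroxo before phenanthroline.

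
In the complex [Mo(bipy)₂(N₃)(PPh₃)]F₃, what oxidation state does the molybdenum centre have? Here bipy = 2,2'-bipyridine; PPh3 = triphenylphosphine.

+4

3 fluoride outside the brackets (-1 each) → the complex ion is 3+.
Ligand charges: 1×N3 = -1; 2×bipy neutral; 1×PPh3 neutral; sum -1.
Mo + (-1) = 3+ ⇒ Mo is +4.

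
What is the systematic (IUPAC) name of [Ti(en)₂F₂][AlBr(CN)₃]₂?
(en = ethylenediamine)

Both ions are complex: the cation is named first with the plain metal name, the anion second with the -ate form; each ion's ligands are alphabetised independently.
Aluminium is always +3 in its complexes; the anion's ligand charges sum to -4, so the complex anion is 1−.
With 2 anions per cation, the cation must be 2×1 = 2+.
Cation: ligand charges sum to -2; for the ion to be 2+, Ti = +4.

bis(ethylenediamine)difluorotitanium(IV) bromotricyanoaluminate(III)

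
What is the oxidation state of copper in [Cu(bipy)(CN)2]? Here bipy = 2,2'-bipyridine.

+2

No counter-ion: the bracketed complex is neutral.
Ligand charges: 2×CN = -2; 1×bipy neutral; sum -2.
Cu + (-2) = 0 ⇒ Cu is +2.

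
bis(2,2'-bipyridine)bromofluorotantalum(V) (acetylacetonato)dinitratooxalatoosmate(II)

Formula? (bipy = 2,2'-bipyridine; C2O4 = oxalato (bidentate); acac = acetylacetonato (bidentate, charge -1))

Cation [Ta…]: ligand charges -2, Ta(V) ⇒ ion charge 3+.
Anion [Os…]: ligand charges -5, Os(II) ⇒ ion charge 3−.

[Ta(bipy)2BrF][Os(acac)(C2O4)(NO3)2]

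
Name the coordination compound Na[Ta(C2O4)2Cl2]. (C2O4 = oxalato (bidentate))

The 1 sodium counter-ion carries a total charge of +1, so each complex ion is 1−.
Ligand charges: 2×oxalato (-2 each), 2×chloro (-1 each); total -6. So Ta + (-6) = 1−, giving Ta = +5.
Ligands are named alphabetically: chloro before oxalato.
The complex ion is anionic, so tantalum takes the -ate form tantalate(V).

sodium dichlorodioxalatotantalate(V)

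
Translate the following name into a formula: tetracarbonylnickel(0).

Ligands: 4 carbonyl (CO, neutral). Ligand charge sum = 0.
With Ni in oxidation state 0, the complex ion is [Ni...].

[Ni(CO)4]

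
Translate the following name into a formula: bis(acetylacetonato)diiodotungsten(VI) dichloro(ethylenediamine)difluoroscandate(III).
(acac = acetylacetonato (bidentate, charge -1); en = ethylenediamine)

Cation [W…]: ligand charges -4, W(VI) ⇒ ion charge 2+.
Anion [Sc…]: ligand charges -4, Sc(III) ⇒ ion charge 1−.

[W(acac)2I2][ScCl2(en)F2]2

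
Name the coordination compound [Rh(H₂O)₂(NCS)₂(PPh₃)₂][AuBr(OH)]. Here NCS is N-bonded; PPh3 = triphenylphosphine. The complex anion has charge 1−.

The complex anion is given as 1−; its ligand charges sum to -2, so Au = +1.
A 1:1 salt means the cation carries the equal and opposite charge, 1+.
Cation: ligand charges sum to -2; for the ion to be 1+, Rh = +3.

diaquadiisothiocyanatobis(triphenylphosphine)rhodium(III) bromohydroxoaurate(I)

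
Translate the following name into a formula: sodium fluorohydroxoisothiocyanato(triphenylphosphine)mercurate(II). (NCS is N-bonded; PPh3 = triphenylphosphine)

Ligands: 1 hydroxo (OH, -1), 1 fluoro (F, -1), 1 isothiocyanato (NCS, -1), 1 triphenylphosphine (PPh3, neutral). Ligand charge sum = -3.
Charge balance with sodium (+1) requires 1 complex ion per 1 sodium.

Na[HgF(NCS)(OH)(PPh3)]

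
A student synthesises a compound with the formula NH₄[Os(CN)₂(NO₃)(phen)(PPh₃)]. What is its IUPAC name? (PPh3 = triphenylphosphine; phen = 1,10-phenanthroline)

The 1 ammonium counter-ion carries a total charge of +1, so each complex ion is 1−.
Ligand charges: 1×triphenylphosphine (neutral), 1×1,10-phenanthroline (neutral), 1×nitrato (-1 each), 2×cyano (-1 each); total -3. So Os + (-3) = 1−, giving Os = +2.
The complex ion is anionic, so osmium takes the -ate form osmate(II).

ammonium dicyanonitrato(1,10-phenanthroline)(triphenylphosphine)osmate(II)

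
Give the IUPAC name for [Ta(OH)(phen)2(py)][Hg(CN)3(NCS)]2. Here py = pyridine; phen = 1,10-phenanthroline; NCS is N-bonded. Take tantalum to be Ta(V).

hydroxobis(1,10-phenanthroline)(pyridine)tantalum(V) tricyanoisothiocyanatomercurate(II)

Both ions are complex: the cation is named first with the plain metal name, the anion second with the -ate form; each ion's ligands are alphabetised independently.
Ta is given as +5; the cation's ligand charges sum to -1, so the complex cation is 4+.
With 2 anions per cation, each anion must be 4/2 = 2−.
Anion: ligand charges sum to -4; for the ion to be 2−, Hg = +2.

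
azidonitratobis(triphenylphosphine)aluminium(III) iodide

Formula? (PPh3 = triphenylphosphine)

Ligands: 1 nitrato (NO3, -1), 2 triphenylphosphine (PPh3, neutral), 1 azido (N3, -1). Ligand charge sum = -2.
With Al in oxidation state +3, the complex ion is [Al...]^1+.
Charge balance with iodide (-1) requires 1 complex ion per 1 iodide.

[Al(N3)(NO3)(PPh3)2]I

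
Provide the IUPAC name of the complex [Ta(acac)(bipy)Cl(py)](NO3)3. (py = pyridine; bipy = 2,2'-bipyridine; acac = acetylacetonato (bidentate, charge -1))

(acetylacetonato)(2,2'-bipyridine)chloro(pyridine)tantalum(V) nitrate

The 3 nitrate counter-ions carry a total charge of -3, so each complex ion is 3+.
Ligand charges: 1×chloro (-1 each), 1×pyridine (neutral), 1×2,2'-bipyridine (neutral), 1×acetylacetonato (-1 each); total -2. So Ta + (-2) = 3+, giving Ta = +5.
Ligands are named alphabetically: acetylacetonato before bipyridine before chloro before pyridine.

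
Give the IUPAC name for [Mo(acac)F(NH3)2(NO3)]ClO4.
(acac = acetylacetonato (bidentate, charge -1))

The 1 perchlorate counter-ion carries a total charge of -1, so each complex ion is 1+.
Ligand charges: 1×nitrato (-1 each), 1×fluoro (-1 each), 2×ammine (neutral), 1×acetylacetonato (-1 each); total -3. So Mo + (-3) = 1+, giving Mo = +4.
Ligands are named alphabetically: acetylacetonato before ammine before fluoro before nitrato.

(acetylacetonato)diamminefluoronitratomolybdenum(IV) perchlorate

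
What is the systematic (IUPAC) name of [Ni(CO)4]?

tetracarbonylnickel(0)

There is no counter-ion, so the complex is neutral overall.
Ligand charges: 4×carbonyl (neutral); total 0. So Ni + (0) = 0, giving Ni = 0.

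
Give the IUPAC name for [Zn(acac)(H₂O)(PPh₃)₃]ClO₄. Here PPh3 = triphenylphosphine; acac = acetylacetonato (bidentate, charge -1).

(acetylacetonato)aquatris(triphenylphosphine)zinc(II) perchlorate

The 1 perchlorate counter-ion carries a total charge of -1, so each complex ion is 1+.
Ligand charges: 1×aqua (neutral), 3×triphenylphosphine (neutral), 1×acetylacetonato (-1 each); total -1. So Zn + (-1) = 1+, giving Zn = +2.
Ligands are named alphabetically: acetylacetonato before aqua before triphenylphosphine.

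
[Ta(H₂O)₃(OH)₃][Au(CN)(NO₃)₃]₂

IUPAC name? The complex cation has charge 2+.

Both ions are complex: the cation is named first with the plain metal name, the anion second with the -ate form; each ion's ligands are alphabetised independently.
The complex cation is given as 2+; its ligand charges sum to -3, so Ta = +5.
With 2 anions per cation, each anion must be 2/2 = 1−.
Anion: ligand charges sum to -4; for the ion to be 1−, Au = +3.

triaquatrihydroxotantalum(V) cyanotrinitratoaurate(III)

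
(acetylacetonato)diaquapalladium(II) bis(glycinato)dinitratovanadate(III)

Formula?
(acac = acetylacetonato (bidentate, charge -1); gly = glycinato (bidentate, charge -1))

[Pd(acac)(H2O)2][V(gly)2(NO3)2]

Cation [Pd…]: ligand charges -1, Pd(II) ⇒ ion charge 1+.
Anion [V…]: ligand charges -4, V(III) ⇒ ion charge 1−.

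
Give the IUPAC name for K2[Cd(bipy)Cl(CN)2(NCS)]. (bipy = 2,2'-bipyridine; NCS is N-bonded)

potassium (2,2'-bipyridine)chlorodicyanoisothiocyanatocadmate(II)

The 2 potassium counter-ions carry a total charge of +2, so each complex ion is 2−.
Ligand charges: 1×chloro (-1 each), 1×2,2'-bipyridine (neutral), 1×isothiocyanato (-1 each), 2×cyano (-1 each); total -4. So Cd + (-4) = 2−, giving Cd = +2.
Ligands are named alphabetically: bipyridine before chloro before cyano before isothiocyanato.
The complex ion is anionic, so cadmium takes the -ate form cadmate(II).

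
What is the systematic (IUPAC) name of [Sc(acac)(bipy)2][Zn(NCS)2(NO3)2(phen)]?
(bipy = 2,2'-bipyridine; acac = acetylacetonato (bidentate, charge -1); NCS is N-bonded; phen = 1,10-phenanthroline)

(acetylacetonato)bis(2,2'-bipyridine)scandium(III) diisothiocyanatodinitrato(1,10-phenanthroline)zincate(II)

Both ions are complex: the cation is named first with the plain metal name, the anion second with the -ate form; each ion's ligands are alphabetised independently.
Scandium is always +3 in its complexes; the cation's ligand charges sum to -1, so the complex cation is 2+.
A 1:1 salt means the anion carries the equal and opposite charge, 2−.
Anion: ligand charges sum to -4; for the ion to be 2−, Zn = +2.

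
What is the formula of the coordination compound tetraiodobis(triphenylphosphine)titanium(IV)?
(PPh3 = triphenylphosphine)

[TiI4(PPh3)2]

Ligands: 4 iodo (I, -1), 2 triphenylphosphine (PPh3, neutral). Ligand charge sum = -4.
With Ti in oxidation state +4, the complex ion is [Ti...].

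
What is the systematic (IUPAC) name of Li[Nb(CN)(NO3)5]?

lithium cyanopentanitratoniobate(V)

The 1 lithium counter-ion carries a total charge of +1, so each complex ion is 1−.
Ligand charges: 1×cyano (-1 each), 5×nitrato (-1 each); total -6. So Nb + (-6) = 1−, giving Nb = +5.
The complex ion is anionic, so niobium takes the -ate form niobate(V).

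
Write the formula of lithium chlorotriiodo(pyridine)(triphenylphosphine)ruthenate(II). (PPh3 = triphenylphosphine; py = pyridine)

Li2[RuClI3(PPh3)(py)]

Ligands: 1 triphenylphosphine (PPh3, neutral), 1 chloro (Cl, -1), 1 pyridine (py, neutral), 3 iodo (I, -1). Ligand charge sum = -4.
With Ru in oxidation state +2, the complex ion is [Ru...]^2−.
Charge balance with lithium (+1) requires 1 complex ion per 2 lithium.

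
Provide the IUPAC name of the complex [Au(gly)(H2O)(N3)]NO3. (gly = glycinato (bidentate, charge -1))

aquaazido(glycinato)gold(III) nitrate

The 1 nitrate counter-ion carries a total charge of -1, so each complex ion is 1+.
Ligand charges: 1×aqua (neutral), 1×azido (-1 each), 1×glycinato (-1 each); total -2. So Au + (-2) = 1+, giving Au = +3.
Ligands are named alphabetically: aqua before azido before glycinato.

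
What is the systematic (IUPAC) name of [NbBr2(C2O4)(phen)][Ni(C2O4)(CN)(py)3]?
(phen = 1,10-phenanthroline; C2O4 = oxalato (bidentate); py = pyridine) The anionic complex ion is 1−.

The complex anion is given as 1−; its ligand charges sum to -3, so Ni = +2.
A 1:1 salt means the cation carries the equal and opposite charge, 1+.
Cation: ligand charges sum to -4; for the ion to be 1+, Nb = +5.

dibromooxalato(1,10-phenanthroline)niobium(V) cyanooxalatotris(pyridine)nickelate(II)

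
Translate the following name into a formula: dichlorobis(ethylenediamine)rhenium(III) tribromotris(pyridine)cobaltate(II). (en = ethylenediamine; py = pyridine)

Cation [Re…]: ligand charges -2, Re(III) ⇒ ion charge 1+.
Anion [Co…]: ligand charges -3, Co(II) ⇒ ion charge 1−.

[ReCl2(en)2][CoBr3(py)3]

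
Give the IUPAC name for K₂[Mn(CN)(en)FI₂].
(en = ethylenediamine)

potassium cyano(ethylenediamine)fluorodiiodomanganate(II)

The 2 potassium counter-ions carry a total charge of +2, so each complex ion is 2−.
Ligand charges: 1×cyano (-1 each), 2×iodo (-1 each), 1×ethylenediamine (neutral), 1×fluoro (-1 each); total -4. So Mn + (-4) = 2−, giving Mn = +2.
The complex ion is anionic, so manganese takes the -ate form manganate(II).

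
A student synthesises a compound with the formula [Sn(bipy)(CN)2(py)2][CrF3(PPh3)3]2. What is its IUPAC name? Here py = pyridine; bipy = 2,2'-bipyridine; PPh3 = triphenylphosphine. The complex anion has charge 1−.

(2,2'-bipyridine)dicyanobis(pyridine)tin(IV) trifluorotris(triphenylphosphine)chromate(II)

Both ions are complex: the cation is named first with the plain metal name, the anion second with the -ate form; each ion's ligands are alphabetised independently.
The complex anion is given as 1−; its ligand charges sum to -3, so Cr = +2.
With 2 anions per cation, the cation must be 2×1 = 2+.
Cation: ligand charges sum to -2; for the ion to be 2+, Sn = +4.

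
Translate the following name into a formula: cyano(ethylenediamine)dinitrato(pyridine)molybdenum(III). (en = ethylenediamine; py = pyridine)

[Mo(CN)(en)(NO3)2(py)]

Ligands: 1 ethylenediamine (en, neutral), 1 pyridine (py, neutral), 2 nitrato (NO3, -1), 1 cyano (CN, -1). Ligand charge sum = -3.
With Mo in oxidation state +3, the complex ion is [Mo...].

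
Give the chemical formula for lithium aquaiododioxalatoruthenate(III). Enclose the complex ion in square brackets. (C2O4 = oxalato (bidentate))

Li2[Ru(C2O4)2(H2O)I]

Ligands: 1 aqua (H2O, neutral), 1 iodo (I, -1), 2 oxalato (C2O4, -2). Ligand charge sum = -5.
Charge balance with lithium (+1) requires 1 complex ion per 2 lithium.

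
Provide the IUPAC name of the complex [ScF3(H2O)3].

There is no counter-ion, so the complex is neutral overall.
Ligand charges: 3×aqua (neutral), 3×fluoro (-1 each); total -3. So Sc + (-3) = 0, giving Sc = +3.
Ligands are named alphabetically: aqua before fluoro.

triaquatrifluoroscandium(III)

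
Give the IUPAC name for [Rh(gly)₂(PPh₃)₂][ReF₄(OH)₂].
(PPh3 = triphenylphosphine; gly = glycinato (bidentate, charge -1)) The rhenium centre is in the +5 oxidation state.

bis(glycinato)bis(triphenylphosphine)rhodium(III) tetrafluorodihydroxorhenate(V)

Re is given as +5; the anion's ligand charges sum to -6, so the complex anion is 1−.
A 1:1 salt means the cation carries the equal and opposite charge, 1+.
Cation: ligand charges sum to -2; for the ion to be 1+, Rh = +3.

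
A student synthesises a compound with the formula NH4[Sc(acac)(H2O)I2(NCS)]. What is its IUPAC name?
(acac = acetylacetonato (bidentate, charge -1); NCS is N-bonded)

ammonium (acetylacetonato)aquadiiodoisothiocyanatoscandate(III)

The 1 ammonium counter-ion carries a total charge of +1, so each complex ion is 1−.
Ligand charges: 2×iodo (-1 each), 1×aqua (neutral), 1×acetylacetonato (-1 each), 1×isothiocyanato (-1 each); total -4. So Sc + (-4) = 1−, giving Sc = +3.
The complex ion is anionic, so scandium takes the -ate form scandate(III).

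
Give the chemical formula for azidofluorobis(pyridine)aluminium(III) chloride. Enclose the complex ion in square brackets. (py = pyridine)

Ligands: 1 azido (N3, -1), 1 fluoro (F, -1), 2 pyridine (py, neutral). Ligand charge sum = -2.
With Al in oxidation state +3, the complex ion is [Al...]^1+.
Charge balance with chloride (-1) requires 1 complex ion per 1 chloride.

[AlF(N3)(py)2]Cl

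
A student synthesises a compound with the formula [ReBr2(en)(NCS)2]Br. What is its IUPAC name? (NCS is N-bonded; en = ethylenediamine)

The 1 bromide counter-ion carries a total charge of -1, so each complex ion is 1+.
Ligand charges: 2×isothiocyanato (-1 each), 2×bromo (-1 each), 1×ethylenediamine (neutral); total -4. So Re + (-4) = 1+, giving Re = +5.
Ligands are named alphabetically: bromo before ethylenediamine before isothiocyanato.

dibromo(ethylenediamine)diisothiocyanatorhenium(V) bromide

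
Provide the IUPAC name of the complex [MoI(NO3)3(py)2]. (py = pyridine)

iodotrinitratobis(pyridine)molybdenum(IV)

There is no counter-ion, so the complex is neutral overall.
Ligand charges: 1×iodo (-1 each), 2×pyridine (neutral), 3×nitrato (-1 each); total -4. So Mo + (-4) = 0, giving Mo = +4.
Ligands are named alphabetically: iodo before nitrato before pyridine.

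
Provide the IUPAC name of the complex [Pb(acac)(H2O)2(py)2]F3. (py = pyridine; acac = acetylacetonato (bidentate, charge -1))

The 3 fluoride counter-ions carry a total charge of -3, so each complex ion is 3+.
Ligand charges: 2×pyridine (neutral), 1×acetylacetonato (-1 each), 2×aqua (neutral); total -1. So Pb + (-1) = 3+, giving Pb = +4.
Ligands are named alphabetically: acetylacetonato before aqua before pyridine.

(acetylacetonato)diaquabis(pyridine)lead(IV) fluoride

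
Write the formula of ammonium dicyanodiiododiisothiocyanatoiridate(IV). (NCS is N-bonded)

(NH4)2[Ir(CN)2I2(NCS)2]

Ligands: 2 isothiocyanato (NCS, -1), 2 iodo (I, -1), 2 cyano (CN, -1). Ligand charge sum = -6.
With Ir in oxidation state +4, the complex ion is [Ir...]^2−.
Charge balance with ammonium (+1) requires 1 complex ion per 2 ammonium.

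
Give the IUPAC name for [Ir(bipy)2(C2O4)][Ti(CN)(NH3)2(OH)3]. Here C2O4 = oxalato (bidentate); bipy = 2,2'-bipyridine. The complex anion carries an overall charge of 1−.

Both ions are complex: the cation is named first with the plain metal name, the anion second with the -ate form; each ion's ligands are alphabetised independently.
The complex anion is given as 1−; its ligand charges sum to -4, so Ti = +3.
A 1:1 salt means the cation carries the equal and opposite charge, 1+.
Cation: ligand charges sum to -2; for the ion to be 1+, Ir = +3.

bis(2,2'-bipyridine)oxalatoiridium(III) diamminecyanotrihydroxotitanate(III)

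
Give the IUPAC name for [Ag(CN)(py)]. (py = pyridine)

There is no counter-ion, so the complex is neutral overall.
Ligand charges: 1×pyridine (neutral), 1×cyano (-1 each); total -1. So Ag + (-1) = 0, giving Ag = +1.
Ligands are named alphabetically: cyano before pyridine.

cyano(pyridine)silver(I)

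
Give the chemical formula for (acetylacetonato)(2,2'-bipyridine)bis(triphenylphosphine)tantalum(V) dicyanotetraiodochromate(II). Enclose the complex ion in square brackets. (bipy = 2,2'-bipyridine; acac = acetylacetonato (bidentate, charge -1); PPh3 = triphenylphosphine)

Cation [Ta…]: ligand charges -1, Ta(V) ⇒ ion charge 4+.
Anion [Cr…]: ligand charges -6, Cr(II) ⇒ ion charge 4−.
One 4+ cation balances one 4− anion.

[Ta(acac)(bipy)(PPh3)2][Cr(CN)2I4]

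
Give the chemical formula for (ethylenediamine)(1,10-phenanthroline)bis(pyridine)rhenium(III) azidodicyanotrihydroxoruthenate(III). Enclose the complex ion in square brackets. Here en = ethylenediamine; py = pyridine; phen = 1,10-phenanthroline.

Cation [Re…]: ligand charges 0, Re(III) ⇒ ion charge 3+.
Anion [Ru…]: ligand charges -6, Ru(III) ⇒ ion charge 3−.

[Re(en)(phen)(py)2][Ru(CN)2(N3)(OH)3]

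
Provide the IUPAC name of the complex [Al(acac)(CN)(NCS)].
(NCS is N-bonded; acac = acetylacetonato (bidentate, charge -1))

There is no counter-ion, so the complex is neutral overall.
Ligand charges: 1×isothiocyanato (-1 each), 1×acetylacetonato (-1 each), 1×cyano (-1 each); total -3. So Al + (-3) = 0, giving Al = +3.
Ligands are named alphabetically: acetylacetonato before cyano before isothiocyanato.

(acetylacetonato)cyanoisothiocyanatoaluminium(III)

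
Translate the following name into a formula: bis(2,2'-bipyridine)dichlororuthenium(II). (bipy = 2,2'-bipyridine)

[Ru(bipy)2Cl2]

Ligands: 2 chloro (Cl, -1), 2 2,2'-bipyridine (bipy, neutral). Ligand charge sum = -2.
With Ru in oxidation state +2, the complex ion is [Ru...].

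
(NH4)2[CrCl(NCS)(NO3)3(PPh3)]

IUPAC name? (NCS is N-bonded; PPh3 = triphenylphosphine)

The 2 ammonium counter-ions carry a total charge of +2, so each complex ion is 2−.
Ligand charges: 1×chloro (-1 each), 1×isothiocyanato (-1 each), 3×nitrato (-1 each), 1×triphenylphosphine (neutral); total -5. So Cr + (-5) = 2−, giving Cr = +3.
Ligands are named alphabetically: chloro before isothiocyanato before nitrato before triphenylphosphine.
The complex ion is anionic, so chromium takes the -ate form chromate(III).

ammonium chloroisothiocyanatotrinitrato(triphenylphosphine)chromate(III)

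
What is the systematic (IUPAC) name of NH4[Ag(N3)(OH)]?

The 1 ammonium counter-ion carries a total charge of +1, so each complex ion is 1−.
Ligand charges: 1×hydroxo (-1 each), 1×azido (-1 each); total -2. So Ag + (-2) = 1−, giving Ag = +1.
The complex ion is anionic, so silver takes the -ate form argentate(I).

ammonium azidohydroxoargentate(I)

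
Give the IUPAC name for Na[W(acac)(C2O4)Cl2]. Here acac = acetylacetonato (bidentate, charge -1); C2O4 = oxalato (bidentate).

sodium (acetylacetonato)dichlorooxalatotungstate(IV)

The 1 sodium counter-ion carries a total charge of +1, so each complex ion is 1−.
Ligand charges: 1×acetylacetonato (-1 each), 1×oxalato (-2 each), 2×chloro (-1 each); total -5. So W + (-5) = 1−, giving W = +4.
Ligands are named alphabetically: acetylacetonato before chloro before oxalato.
The complex ion is anionic, so tungsten takes the -ate form tungstate(IV).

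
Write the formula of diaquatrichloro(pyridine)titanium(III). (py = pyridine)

Ligands: 2 aqua (H2O, neutral), 3 chloro (Cl, -1), 1 pyridine (py, neutral). Ligand charge sum = -3.
With Ti in oxidation state +3, the complex ion is [Ti...].

[TiCl3(H2O)2(py)]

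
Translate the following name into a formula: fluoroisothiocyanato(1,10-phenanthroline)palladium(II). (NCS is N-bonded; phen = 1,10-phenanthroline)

Ligands: 1 isothiocyanato (NCS, -1), 1 1,10-phenanthroline (phen, neutral), 1 fluoro (F, -1). Ligand charge sum = -2.
With Pd in oxidation state +2, the complex ion is [Pd...].

[PdF(NCS)(phen)]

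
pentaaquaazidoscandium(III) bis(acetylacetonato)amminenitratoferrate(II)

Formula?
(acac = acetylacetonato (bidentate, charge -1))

Cation [Sc…]: ligand charges -1, Sc(III) ⇒ ion charge 2+.
Anion [Fe…]: ligand charges -3, Fe(II) ⇒ ion charge 1−.
One 2+ cation requires 2 of the 1− anion.

[Sc(H2O)5(N3)][Fe(acac)2(NH3)(NO3)]2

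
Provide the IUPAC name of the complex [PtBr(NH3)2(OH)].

There is no counter-ion, so the complex is neutral overall.
Ligand charges: 1×hydroxo (-1 each), 2×ammine (neutral), 1×bromo (-1 each); total -2. So Pt + (-2) = 0, giving Pt = +2.
Ligands are named alphabetically: ammine before bromo before hydroxo.

diamminebromohydroxoplatinum(II)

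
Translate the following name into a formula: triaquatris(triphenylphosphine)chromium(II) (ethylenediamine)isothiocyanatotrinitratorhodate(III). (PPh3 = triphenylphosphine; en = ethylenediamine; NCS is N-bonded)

[Cr(H2O)3(PPh3)3][Rh(en)(NCS)(NO3)3]2

Cation [Cr…]: ligand charges 0, Cr(II) ⇒ ion charge 2+.
Anion [Rh…]: ligand charges -4, Rh(III) ⇒ ion charge 1−.
One 2+ cation requires 2 of the 1− anion.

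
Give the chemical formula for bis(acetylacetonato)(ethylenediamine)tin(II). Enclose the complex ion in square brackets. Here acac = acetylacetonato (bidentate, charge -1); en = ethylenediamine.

[Sn(acac)2(en)]

Ligands: 2 acetylacetonato (acac, -1), 1 ethylenediamine (en, neutral). Ligand charge sum = -2.
With Sn in oxidation state +2, the complex ion is [Sn...].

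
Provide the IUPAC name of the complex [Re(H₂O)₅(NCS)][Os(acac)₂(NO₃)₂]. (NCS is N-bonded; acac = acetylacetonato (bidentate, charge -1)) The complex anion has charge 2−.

pentaaquaisothiocyanatorhenium(III) bis(acetylacetonato)dinitratoosmate(II)

Both ions are complex: the cation is named first with the plain metal name, the anion second with the -ate form; each ion's ligands are alphabetised independently.
The complex anion is given as 2−; its ligand charges sum to -4, so Os = +2.
A 1:1 salt means the cation carries the equal and opposite charge, 2+.
Cation: ligand charges sum to -1; for the ion to be 2+, Re = +3.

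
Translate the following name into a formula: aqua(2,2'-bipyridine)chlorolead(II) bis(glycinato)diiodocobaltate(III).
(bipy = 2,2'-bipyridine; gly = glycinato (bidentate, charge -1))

[Pb(bipy)Cl(H2O)][Co(gly)2I2]

Cation [Pb…]: ligand charges -1, Pb(II) ⇒ ion charge 1+.
Anion [Co…]: ligand charges -4, Co(III) ⇒ ion charge 1−.
One 1+ cation balances one 1− anion.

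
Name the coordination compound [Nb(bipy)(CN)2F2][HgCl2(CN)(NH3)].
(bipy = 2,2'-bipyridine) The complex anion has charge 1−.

(2,2'-bipyridine)dicyanodifluoroniobium(V) amminedichlorocyanomercurate(II)

The complex anion is given as 1−; its ligand charges sum to -3, so Hg = +2.
A 1:1 salt means the cation carries the equal and opposite charge, 1+.
Cation: ligand charges sum to -4; for the ion to be 1+, Nb = +5.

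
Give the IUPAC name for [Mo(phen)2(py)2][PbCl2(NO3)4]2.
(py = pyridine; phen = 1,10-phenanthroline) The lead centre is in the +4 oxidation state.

Both ions are complex: the cation is named first with the plain metal name, the anion second with the -ate form; each ion's ligands are alphabetised independently.
Pb is given as +4; the anion's ligand charges sum to -6, so the complex anion is 2−.
With 2 anions per cation, the cation must be 2×2 = 4+.
Cation: ligand charges sum to 0; for the ion to be 4+, Mo = +4.

bis(1,10-phenanthroline)bis(pyridine)molybdenum(IV) dichlorotetranitratoplumbate(IV)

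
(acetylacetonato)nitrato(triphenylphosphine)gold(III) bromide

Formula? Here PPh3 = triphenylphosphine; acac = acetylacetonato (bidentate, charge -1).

[Au(acac)(NO3)(PPh3)]Br

Ligands: 1 triphenylphosphine (PPh3, neutral), 1 acetylacetonato (acac, -1), 1 nitrato (NO3, -1). Ligand charge sum = -2.
Charge balance with bromide (-1) requires 1 complex ion per 1 bromide.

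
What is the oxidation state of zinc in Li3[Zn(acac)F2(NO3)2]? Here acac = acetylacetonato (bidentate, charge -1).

+2

3 lithium outside the brackets (+1 each) → the complex ion is 3−.
Ligand charges: 1×acac = -1; 2×NO3 = -2; 2×F = -2; sum -5.
Zn + (-5) = 3− ⇒ Zn is +2.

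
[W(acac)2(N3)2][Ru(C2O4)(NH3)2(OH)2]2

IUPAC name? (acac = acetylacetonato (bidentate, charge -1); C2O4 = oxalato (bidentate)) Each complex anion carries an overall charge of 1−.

bis(acetylacetonato)diazidotungsten(VI) diamminedihydroxooxalatoruthenate(III)

Both ions are complex: the cation is named first with the plain metal name, the anion second with the -ate form; each ion's ligands are alphabetised independently.
The complex anion is given as 1−; its ligand charges sum to -4, so Ru = +3.
With 2 anions per cation, the cation must be 2×1 = 2+.
Cation: ligand charges sum to -4; for the ion to be 2+, W = +6.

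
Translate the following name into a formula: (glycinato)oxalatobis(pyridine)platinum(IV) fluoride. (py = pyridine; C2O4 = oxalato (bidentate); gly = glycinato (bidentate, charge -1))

[Pt(C2O4)(gly)(py)2]F

Ligands: 2 pyridine (py, neutral), 1 oxalato (C2O4, -2), 1 glycinato (gly, -1). Ligand charge sum = -3.
With Pt in oxidation state +4, the complex ion is [Pt...]^1+.
Charge balance with fluoride (-1) requires 1 complex ion per 1 fluoride.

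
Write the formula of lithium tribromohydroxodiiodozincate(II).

Ligands: 3 bromo (Br, -1), 1 hydroxo (OH, -1), 2 iodo (I, -1). Ligand charge sum = -6.
Charge balance with lithium (+1) requires 1 complex ion per 4 lithium.

Li4[ZnBr3I2(OH)]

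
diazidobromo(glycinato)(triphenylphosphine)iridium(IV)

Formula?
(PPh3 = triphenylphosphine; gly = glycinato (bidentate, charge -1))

[IrBr(gly)(N3)2(PPh3)]

Ligands: 2 azido (N3, -1), 1 bromo (Br, -1), 1 triphenylphosphine (PPh3, neutral), 1 glycinato (gly, -1). Ligand charge sum = -4.
With Ir in oxidation state +4, the complex ion is [Ir...].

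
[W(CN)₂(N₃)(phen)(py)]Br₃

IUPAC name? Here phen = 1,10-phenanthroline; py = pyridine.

azidodicyano(1,10-phenanthroline)(pyridine)tungsten(VI) bromide

The 3 bromide counter-ions carry a total charge of -3, so each complex ion is 3+.
Ligand charges: 1×azido (-1 each), 1×1,10-phenanthroline (neutral), 2×cyano (-1 each), 1×pyridine (neutral); total -3. So W + (-3) = 3+, giving W = +6.
Ligands are named alphabetically: azido before cyano before phenanthroline before pyridine.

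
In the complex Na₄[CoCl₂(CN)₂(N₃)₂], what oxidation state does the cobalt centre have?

4 sodium outside the brackets (+1 each) → the complex ion is 4−.
Ligand charges: 2×N3 = -2; 2×Cl = -2; 2×CN = -2; sum -6.
Co + (-6) = 4− ⇒ Co is +2.

+2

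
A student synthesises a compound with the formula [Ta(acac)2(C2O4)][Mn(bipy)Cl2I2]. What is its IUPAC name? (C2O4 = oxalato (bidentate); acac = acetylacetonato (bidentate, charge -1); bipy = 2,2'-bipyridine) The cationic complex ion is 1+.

bis(acetylacetonato)oxalatotantalum(V) (2,2'-bipyridine)dichlorodiiodomanganate(III)

The complex cation is given as 1+; its ligand charges sum to -4, so Ta = +5.
A 1:1 salt means the anion carries the equal and opposite charge, 1−.
Anion: ligand charges sum to -4; for the ion to be 1−, Mn = +3.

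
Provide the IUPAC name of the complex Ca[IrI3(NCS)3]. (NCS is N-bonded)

calcium triiodotriisothiocyanatoiridate(IV)

The 1 calcium counter-ion carries a total charge of +2, so each complex ion is 2−.
Ligand charges: 3×isothiocyanato (-1 each), 3×iodo (-1 each); total -6. So Ir + (-6) = 2−, giving Ir = +4.
Ligands are named alphabetically: iodo before isothiocyanato.
The complex ion is anionic, so iridium takes the -ate form iridate(IV).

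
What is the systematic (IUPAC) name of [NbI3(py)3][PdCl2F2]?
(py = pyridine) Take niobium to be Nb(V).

Nb is given as +5; the cation's ligand charges sum to -3, so the complex cation is 2+.
A 1:1 salt means the anion carries the equal and opposite charge, 2−.
Anion: ligand charges sum to -4; for the ion to be 2−, Pd = +2.

triiodotris(pyridine)niobium(V) dichlorodifluoropalladate(II)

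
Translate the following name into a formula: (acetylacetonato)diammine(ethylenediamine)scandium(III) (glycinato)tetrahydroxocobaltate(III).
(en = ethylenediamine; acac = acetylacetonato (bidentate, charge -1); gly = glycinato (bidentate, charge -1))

[Sc(acac)(en)(NH3)2][Co(gly)(OH)4]

Cation [Sc…]: ligand charges -1, Sc(III) ⇒ ion charge 2+.
Anion [Co…]: ligand charges -5, Co(III) ⇒ ion charge 2−.
One 2+ cation balances one 2− anion.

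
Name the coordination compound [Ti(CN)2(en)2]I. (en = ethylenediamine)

dicyanobis(ethylenediamine)titanium(III) iodide

The 1 iodide counter-ion carries a total charge of -1, so each complex ion is 1+.
Ligand charges: 2×ethylenediamine (neutral), 2×cyano (-1 each); total -2. So Ti + (-2) = 1+, giving Ti = +3.
Ligands are named alphabetically: cyano before ethylenediamine.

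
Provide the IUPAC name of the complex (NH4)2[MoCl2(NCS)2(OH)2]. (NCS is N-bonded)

The 2 ammonium counter-ions carry a total charge of +2, so each complex ion is 2−.
Ligand charges: 2×hydroxo (-1 each), 2×isothiocyanato (-1 each), 2×chloro (-1 each); total -6. So Mo + (-6) = 2−, giving Mo = +4.
Ligands are named alphabetically: chloro before hydroxo before isothiocyanato.
The complex ion is anionic, so molybdenum takes the -ate form molybdate(IV).

ammonium dichlorodihydroxodiisothiocyanatomolybdate(IV)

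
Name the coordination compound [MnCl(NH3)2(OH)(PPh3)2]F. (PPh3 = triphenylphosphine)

diamminechlorohydroxobis(triphenylphosphine)manganese(III) fluoride

The 1 fluoride counter-ion carries a total charge of -1, so each complex ion is 1+.
Ligand charges: 1×chloro (-1 each), 2×triphenylphosphine (neutral), 1×hydroxo (-1 each), 2×ammine (neutral); total -2. So Mn + (-2) = 1+, giving Mn = +3.
Ligands are named alphabetically: ammine before chloro before hydroxo before triphenylphosphine.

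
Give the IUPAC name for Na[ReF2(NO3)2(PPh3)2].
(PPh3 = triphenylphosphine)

The 1 sodium counter-ion carries a total charge of +1, so each complex ion is 1−.
Ligand charges: 2×triphenylphosphine (neutral), 2×fluoro (-1 each), 2×nitrato (-1 each); total -4. So Re + (-4) = 1−, giving Re = +3.
The complex ion is anionic, so rhenium takes the -ate form rhenate(III).

sodium difluorodinitratobis(triphenylphosphine)rhenate(III)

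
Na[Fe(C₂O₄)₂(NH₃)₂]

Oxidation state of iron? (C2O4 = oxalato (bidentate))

+3

1 sodium outside the brackets (+1 each) → the complex ion is 1−.
Ligand charges: 2×C2O4 = -4; 2×NH3 neutral; sum -4.
Fe + (-4) = 1− ⇒ Fe is +3.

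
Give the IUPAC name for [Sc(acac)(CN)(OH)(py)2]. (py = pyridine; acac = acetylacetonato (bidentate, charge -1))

There is no counter-ion, so the complex is neutral overall.
Ligand charges: 1×cyano (-1 each), 2×pyridine (neutral), 1×acetylacetonato (-1 each), 1×hydroxo (-1 each); total -3. So Sc + (-3) = 0, giving Sc = +3.
Ligands are named alphabetically: acetylacetonato before cyano before hydroxo before pyridine.

(acetylacetonato)cyanohydroxobis(pyridine)scandium(III)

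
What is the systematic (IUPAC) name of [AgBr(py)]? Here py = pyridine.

bromo(pyridine)silver(I)

There is no counter-ion, so the complex is neutral overall.
Ligand charges: 1×pyridine (neutral), 1×bromo (-1 each); total -1. So Ag + (-1) = 0, giving Ag = +1.
Ligands are named alphabetically: bromo before pyridine.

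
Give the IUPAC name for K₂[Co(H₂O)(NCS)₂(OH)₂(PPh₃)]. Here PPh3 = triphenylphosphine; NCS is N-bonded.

The 2 potassium counter-ions carry a total charge of +2, so each complex ion is 2−.
Ligand charges: 2×hydroxo (-1 each), 1×triphenylphosphine (neutral), 2×isothiocyanato (-1 each), 1×aqua (neutral); total -4. So Co + (-4) = 2−, giving Co = +2.
The complex ion is anionic, so cobalt takes the -ate form cobaltate(II).

potassium aquadihydroxodiisothiocyanato(triphenylphosphine)cobaltate(II)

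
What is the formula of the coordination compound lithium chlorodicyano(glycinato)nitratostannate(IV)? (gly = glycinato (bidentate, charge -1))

Ligands: 1 nitrato (NO3, -1), 1 chloro (Cl, -1), 1 glycinato (gly, -1), 2 cyano (CN, -1). Ligand charge sum = -5.
Charge balance with lithium (+1) requires 1 complex ion per 1 lithium.

Li[SnCl(CN)2(gly)(NO3)]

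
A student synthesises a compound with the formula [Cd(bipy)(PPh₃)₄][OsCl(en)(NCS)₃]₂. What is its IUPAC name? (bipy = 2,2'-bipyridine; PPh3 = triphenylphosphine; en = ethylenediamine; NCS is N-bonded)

Both ions are complex: the cation is named first with the plain metal name, the anion second with the -ate form; each ion's ligands are alphabetised independently.
Cadmium is always +2 in its complexes; the cation's ligand charges sum to 0, so the complex cation is 2+.
With 2 anions per cation, each anion must be 2/2 = 1−.
Anion: ligand charges sum to -4; for the ion to be 1−, Os = +3.

(2,2'-bipyridine)tetrakis(triphenylphosphine)cadmium(II) chloro(ethylenediamine)triisothiocyanatoosmate(III)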